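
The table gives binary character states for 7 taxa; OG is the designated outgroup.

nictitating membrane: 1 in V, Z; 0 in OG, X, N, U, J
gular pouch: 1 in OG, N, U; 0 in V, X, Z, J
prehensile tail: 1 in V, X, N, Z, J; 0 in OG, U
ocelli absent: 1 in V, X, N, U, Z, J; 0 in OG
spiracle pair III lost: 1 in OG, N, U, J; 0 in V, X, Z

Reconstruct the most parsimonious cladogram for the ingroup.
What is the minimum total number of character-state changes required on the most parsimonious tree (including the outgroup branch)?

5

Character polarity is set by the outgroup: the derived state is whichever differs from the outgroup's state, so for gular pouch, spiracle pair III lost the derived state is '0', and for the remaining characters it is '1'.
nictitating membrane (derived state '1') is shared by V and Z — a synapomorphy uniting that clade.
gular pouch: derived state '0' in J, V, X, and Z only — synapomorphy for {J, V, X, Z}.
prehensile tail: derived state '1' in J, N, V, X, and Z only — synapomorphy for {J, N, V, X, Z}.
All ingroup taxa share the derived state '1' for ocelli absent; it defines the ingroup but does not resolve relationships within it.
spiracle pair III lost (derived state '0') is shared by V, X, and Z — a synapomorphy uniting that clade.
Most parsimonious ingroup topology: (((((V,Z),X),J),N),U).
Changes per character on this tree: nictitating membrane: 1; gular pouch: 1; prehensile tail: 1; ocelli absent: 1; spiracle pair III lost: 1.
Total = 5.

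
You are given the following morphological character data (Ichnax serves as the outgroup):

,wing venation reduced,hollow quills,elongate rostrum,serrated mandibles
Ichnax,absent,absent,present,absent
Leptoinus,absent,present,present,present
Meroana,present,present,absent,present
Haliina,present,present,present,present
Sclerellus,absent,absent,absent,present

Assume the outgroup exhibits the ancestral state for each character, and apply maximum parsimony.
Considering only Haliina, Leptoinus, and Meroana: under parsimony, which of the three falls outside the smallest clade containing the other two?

Leptoinus

Character polarity is set by the outgroup: the derived state is whichever differs from the outgroup's state, so for elongate rostrum the derived state is 'absent', and for the remaining characters it is 'present'.
wing venation reduced (derived state 'present') is shared by Haliina and Meroana — a synapomorphy uniting that clade.
Only Haliina, Leptoinus, and Meroana show the derived state 'present' for hollow quills, supporting them as a clade.
elongate rostrum (state 'absent') occurs in Meroana and Sclerellus but conflicts with the nesting implied by the other characters — most parsimoniously interpreted as homoplasy.
serrated mandibles (derived state 'present') is shared by all ingroup taxa — unites the whole ingroup.
Most parsimonious ingroup topology: ((Leptoinus,(Meroana,Haliina)),Sclerellus).
Haliina and Meroana share a more recent common ancestor with each other than either does with Leptoinus, so Leptoinus is the least closely related of the three.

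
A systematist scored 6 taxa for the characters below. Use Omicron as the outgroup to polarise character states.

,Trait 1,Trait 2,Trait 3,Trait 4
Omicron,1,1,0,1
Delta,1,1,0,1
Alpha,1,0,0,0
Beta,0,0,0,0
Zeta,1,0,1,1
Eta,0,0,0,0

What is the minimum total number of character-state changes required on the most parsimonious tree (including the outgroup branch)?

Character polarity is set by the outgroup: the derived state is whichever differs from the outgroup's state, so for Trait 1, Trait 2, Trait 4 the derived state is '0', and for the remaining characters it is '1'.
Trait 1 (derived state '0') is shared by Beta and Eta — a synapomorphy uniting that clade.
Trait 2: derived state '0' in Alpha, Beta, Eta, and Zeta only — synapomorphy for {Alpha, Beta, Eta, Zeta}.
Trait 3: derived state '1' in Zeta only — an autapomorphy, so it tells us nothing about relationships among taxa.
Trait 4 (derived state '0') is shared by Alpha, Beta, and Eta — a synapomorphy uniting that clade.
Most parsimonious ingroup topology: (Delta,((Alpha,(Beta,Eta)),Zeta)).
Changes per character on this tree: Trait 1: 1; Trait 2: 1; Trait 3: 1; Trait 4: 1.
Total = 4.

4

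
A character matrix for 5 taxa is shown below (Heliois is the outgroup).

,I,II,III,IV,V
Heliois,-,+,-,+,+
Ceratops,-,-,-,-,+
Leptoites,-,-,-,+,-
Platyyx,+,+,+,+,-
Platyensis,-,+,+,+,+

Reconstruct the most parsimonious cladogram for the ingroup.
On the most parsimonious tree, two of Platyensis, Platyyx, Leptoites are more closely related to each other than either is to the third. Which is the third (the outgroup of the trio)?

Leptoites

Character polarity is set by the outgroup: the derived state is whichever differs from the outgroup's state, so for II, IV, V the derived state is '-', and for the remaining characters it is '+'.
I: derived state '+' in Platyyx only — an autapomorphy, so it tells us nothing about relationships among taxa.
II: derived state '-' in Ceratops and Leptoites only — synapomorphy for {Ceratops, Leptoites}.
III: derived state '+' in Platyensis and Platyyx only — synapomorphy for {Platyensis, Platyyx}.
IV: derived state '-' in Ceratops only — an autapomorphy, so it tells us nothing about relationships among taxa.
V (state '-') occurs in Leptoites and Platyyx but conflicts with the nesting implied by the other characters — most parsimoniously interpreted as homoplasy.
Most parsimonious ingroup topology: ((Ceratops,Leptoites),(Platyyx,Platyensis)).
Platyensis and Platyyx share a more recent common ancestor with each other than either does with Leptoites, so Leptoites is the least closely related of the three.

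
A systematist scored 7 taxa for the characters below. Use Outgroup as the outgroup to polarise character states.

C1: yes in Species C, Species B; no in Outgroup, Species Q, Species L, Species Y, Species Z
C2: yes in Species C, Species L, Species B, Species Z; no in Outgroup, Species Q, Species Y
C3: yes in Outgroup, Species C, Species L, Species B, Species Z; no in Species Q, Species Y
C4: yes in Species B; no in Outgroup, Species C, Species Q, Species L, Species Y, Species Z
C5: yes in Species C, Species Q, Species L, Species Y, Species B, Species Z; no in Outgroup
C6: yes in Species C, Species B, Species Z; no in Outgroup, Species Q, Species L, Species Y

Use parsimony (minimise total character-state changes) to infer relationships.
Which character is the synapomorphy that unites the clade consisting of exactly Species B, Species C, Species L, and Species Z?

C2

Character polarity is set by the outgroup: the derived state is whichever differs from the outgroup's state, so for C3 the derived state is 'no', and for the remaining characters it is 'yes'.
C1: derived state 'yes' in Species B and Species C only — synapomorphy for {Species B, Species C}.
C2: derived state 'yes' in Species B, Species C, Species L, and Species Z only — synapomorphy for {Species B, Species C, Species L, Species Z}.
C3 (derived state 'no') is shared by Species Q and Species Y — a synapomorphy uniting that clade.
C4: derived state 'yes' in Species B only — an autapomorphy, so it tells us nothing about relationships among taxa.
C5 (derived state 'yes') is shared by all ingroup taxa — unites the whole ingroup.
C6: derived state 'yes' in Species B, Species C, and Species Z only — synapomorphy for {Species B, Species C, Species Z}.
Most parsimonious ingroup topology: ((((Species C,Species B),Species Z),Species L),(Species Q,Species Y)).
The clade {Species B, Species C, Species L, Species Z} is supported by C2: its derived state 'yes' occurs in exactly those taxa and in no other taxon (including the outgroup).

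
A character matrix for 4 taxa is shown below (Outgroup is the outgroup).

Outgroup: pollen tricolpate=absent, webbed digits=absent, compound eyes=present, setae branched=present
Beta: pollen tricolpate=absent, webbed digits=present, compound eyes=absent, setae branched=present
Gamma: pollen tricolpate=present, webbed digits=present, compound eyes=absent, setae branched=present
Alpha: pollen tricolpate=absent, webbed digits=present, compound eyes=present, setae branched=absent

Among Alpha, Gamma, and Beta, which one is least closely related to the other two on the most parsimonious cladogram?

Alpha

Character polarity is set by the outgroup: the derived state is whichever differs from the outgroup's state, so for compound eyes, setae branched the derived state is 'absent', and for the remaining characters it is 'present'.
pollen tricolpate: derived state 'present' in Gamma only — an autapomorphy, so it tells us nothing about relationships among taxa.
All ingroup taxa share the derived state 'present' for webbed digits; it defines the ingroup but does not resolve relationships within it.
compound eyes (derived state 'absent') is shared by Beta and Gamma — a synapomorphy uniting that clade.
setae branched: derived state 'absent' in Alpha only — an autapomorphy, so it tells us nothing about relationships among taxa.
Most parsimonious ingroup topology: ((Beta,Gamma),Alpha).
Beta and Gamma share a more recent common ancestor with each other than either does with Alpha, so Alpha is the least closely related of the three.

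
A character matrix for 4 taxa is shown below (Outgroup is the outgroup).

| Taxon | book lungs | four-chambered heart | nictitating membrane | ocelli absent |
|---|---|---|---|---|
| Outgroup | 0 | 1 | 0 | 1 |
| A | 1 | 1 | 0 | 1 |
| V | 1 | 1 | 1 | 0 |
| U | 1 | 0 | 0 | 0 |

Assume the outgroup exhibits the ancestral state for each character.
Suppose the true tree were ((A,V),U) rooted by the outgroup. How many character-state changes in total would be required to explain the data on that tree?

5

Map each character onto ((A,V),U) (rooted by Outgroup) and count the minimum state changes it requires (Fitch parsimony):
book lungs: 1; four-chambered heart: 1; nictitating membrane: 1; ocelli absent: 2.
Total tree length = 5.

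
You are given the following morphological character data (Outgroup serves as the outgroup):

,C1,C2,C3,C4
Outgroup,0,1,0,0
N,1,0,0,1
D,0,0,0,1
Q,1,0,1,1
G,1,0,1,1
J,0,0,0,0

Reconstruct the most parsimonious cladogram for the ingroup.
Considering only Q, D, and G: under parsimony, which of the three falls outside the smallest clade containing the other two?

D

Character polarity is set by the outgroup: the derived state is whichever differs from the outgroup's state, so for C2 the derived state is '0', and for the remaining characters it is '1'.
Only G, N, and Q show the derived state '1' for C1, supporting them as a clade.
C2 (derived state '0') is shared by all ingroup taxa — unites the whole ingroup.
C3: derived state '1' in G and Q only — synapomorphy for {G, Q}.
C4 (derived state '1') is shared by D, G, N, and Q — a synapomorphy uniting that clade.
Most parsimonious ingroup topology: (((N,(Q,G)),D),J).
G and Q share a more recent common ancestor with each other than either does with D, so D is the least closely related of the three.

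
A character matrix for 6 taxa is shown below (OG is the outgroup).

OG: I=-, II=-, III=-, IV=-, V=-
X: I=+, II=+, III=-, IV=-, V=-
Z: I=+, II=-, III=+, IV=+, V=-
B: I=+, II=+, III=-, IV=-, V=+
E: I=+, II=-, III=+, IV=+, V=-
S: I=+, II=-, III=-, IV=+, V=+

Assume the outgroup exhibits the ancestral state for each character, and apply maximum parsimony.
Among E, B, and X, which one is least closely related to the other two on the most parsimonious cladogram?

The outgroup has state '-' for every character, so '+' is the derived state throughout.
All ingroup taxa share the derived state '+' for I; it defines the ingroup but does not resolve relationships within it.
II: derived state '+' in B and X only — synapomorphy for {B, X}.
Only E and Z show the derived state '+' for III, supporting them as a clade.
IV: derived state '+' in E, S, and Z only — synapomorphy for {E, S, Z}.
V groups B and S, which is incompatible with the clades supported by the remaining characters; treating it as convergent (homoplasy) costs fewer steps than any alternative tree.
Most parsimonious ingroup topology: ((X,B),((Z,E),S)).
X and B share a more recent common ancestor with each other than either does with E, so E is the least closely related of the three.

E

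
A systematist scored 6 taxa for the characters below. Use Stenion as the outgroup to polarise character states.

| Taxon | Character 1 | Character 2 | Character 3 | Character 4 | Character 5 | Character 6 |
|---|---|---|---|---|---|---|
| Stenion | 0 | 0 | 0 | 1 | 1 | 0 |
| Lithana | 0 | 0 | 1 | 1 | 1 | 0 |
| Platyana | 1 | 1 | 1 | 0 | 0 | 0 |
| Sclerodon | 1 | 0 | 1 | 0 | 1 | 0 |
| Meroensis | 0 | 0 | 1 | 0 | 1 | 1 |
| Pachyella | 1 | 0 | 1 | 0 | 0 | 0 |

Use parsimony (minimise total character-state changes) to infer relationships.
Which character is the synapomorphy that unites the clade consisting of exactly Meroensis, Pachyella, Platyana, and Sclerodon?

Character polarity is set by the outgroup: the derived state is whichever differs from the outgroup's state, so for Character 4, Character 5 the derived state is '0', and for the remaining characters it is '1'.
Character 1: derived state '1' in Pachyella, Platyana, and Sclerodon only — synapomorphy for {Pachyella, Platyana, Sclerodon}.
Character 2: derived state '1' in Platyana only — an autapomorphy, so it tells us nothing about relationships among taxa.
All ingroup taxa share the derived state '1' for Character 3; it defines the ingroup but does not resolve relationships within it.
Character 4: derived state '0' in Meroensis, Pachyella, Platyana, and Sclerodon only — synapomorphy for {Meroensis, Pachyella, Platyana, Sclerodon}.
Character 5: derived state '0' in Pachyella and Platyana only — synapomorphy for {Pachyella, Platyana}.
Character 6: derived state '1' in Meroensis only — an autapomorphy, so it tells us nothing about relationships among taxa.
Most parsimonious ingroup topology: ((Meroensis,(Sclerodon,(Pachyella,Platyana))),Lithana).
The clade {Meroensis, Pachyella, Platyana, Sclerodon} is supported by Character 4: its derived state '0' occurs in exactly those taxa and in no other taxon (including the outgroup).

Character 4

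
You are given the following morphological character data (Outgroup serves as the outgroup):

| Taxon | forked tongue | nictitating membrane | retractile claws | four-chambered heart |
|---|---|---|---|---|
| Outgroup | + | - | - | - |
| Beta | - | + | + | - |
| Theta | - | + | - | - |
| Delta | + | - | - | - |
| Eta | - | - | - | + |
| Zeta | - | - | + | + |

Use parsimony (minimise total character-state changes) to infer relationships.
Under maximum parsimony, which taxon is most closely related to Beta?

Theta

Character polarity is set by the outgroup: the derived state is whichever differs from the outgroup's state, so for forked tongue the derived state is '-', and for the remaining characters it is '+'.
Only Beta, Eta, Theta, and Zeta show the derived state '-' for forked tongue, supporting them as a clade.
nictitating membrane (derived state '+') is shared by Beta and Theta — a synapomorphy uniting that clade.
retractile claws groups Beta and Zeta, which is incompatible with the clades supported by the remaining characters; treating it as convergent (homoplasy) costs fewer steps than any alternative tree.
four-chambered heart: derived state '+' in Eta and Zeta only — synapomorphy for {Eta, Zeta}.
Most parsimonious ingroup topology: (((Beta,Theta),(Eta,Zeta)),Delta).
Beta and Theta form a cherry on this tree, so they are sister taxa.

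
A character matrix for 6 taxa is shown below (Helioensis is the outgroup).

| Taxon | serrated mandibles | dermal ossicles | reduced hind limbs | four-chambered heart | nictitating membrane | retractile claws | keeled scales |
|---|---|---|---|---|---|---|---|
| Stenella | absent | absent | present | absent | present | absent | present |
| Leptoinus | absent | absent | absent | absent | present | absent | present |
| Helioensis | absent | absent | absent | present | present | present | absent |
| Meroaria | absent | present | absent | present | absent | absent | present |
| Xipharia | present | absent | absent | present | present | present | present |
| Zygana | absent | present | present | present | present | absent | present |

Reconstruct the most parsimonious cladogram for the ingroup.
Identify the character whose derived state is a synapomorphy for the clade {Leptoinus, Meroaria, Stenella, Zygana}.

retractile claws

Character polarity is set by the outgroup: the derived state is whichever differs from the outgroup's state, so for four-chambered heart, nictitating membrane, retractile claws the derived state is 'absent', and for the remaining characters it is 'present'.
serrated mandibles (derived state 'present') is unique to Xipharia (autapomorphy; uninformative for grouping).
dermal ossicles (derived state 'present') is shared by Meroaria and Zygana — a synapomorphy uniting that clade.
reduced hind limbs groups Stenella and Zygana, which is incompatible with the clades supported by the remaining characters; treating it as convergent (homoplasy) costs fewer steps than any alternative tree.
four-chambered heart: derived state 'absent' in Leptoinus and Stenella only — synapomorphy for {Leptoinus, Stenella}.
nictitating membrane: derived state 'absent' in Meroaria only — an autapomorphy, so it tells us nothing about relationships among taxa.
retractile claws: derived state 'absent' in Leptoinus, Meroaria, Stenella, and Zygana only — synapomorphy for {Leptoinus, Meroaria, Stenella, Zygana}.
All ingroup taxa share the derived state 'present' for keeled scales; it defines the ingroup but does not resolve relationships within it.
Most parsimonious ingroup topology: (((Meroaria,Zygana),(Leptoinus,Stenella)),Xipharia).
The clade {Leptoinus, Meroaria, Stenella, Zygana} is supported by retractile claws: its derived state 'absent' occurs in exactly those taxa and in no other taxon (including the outgroup).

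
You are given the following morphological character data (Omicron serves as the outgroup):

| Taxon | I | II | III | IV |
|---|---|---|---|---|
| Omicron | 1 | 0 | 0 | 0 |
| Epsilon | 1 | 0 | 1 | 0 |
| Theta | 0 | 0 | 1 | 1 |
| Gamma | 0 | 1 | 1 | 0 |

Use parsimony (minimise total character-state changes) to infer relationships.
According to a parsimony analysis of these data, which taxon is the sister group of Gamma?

Theta

Character polarity is set by the outgroup: the derived state is whichever differs from the outgroup's state, so for I the derived state is '0', and for the remaining characters it is '1'.
Only Gamma and Theta show the derived state '0' for I, supporting them as a clade.
II: derived state '1' in Gamma only — an autapomorphy, so it tells us nothing about relationships among taxa.
III (derived state '1') is shared by all ingroup taxa — unites the whole ingroup.
IV: derived state '1' in Theta only — an autapomorphy, so it tells us nothing about relationships among taxa.
Most parsimonious ingroup topology: (Epsilon,(Theta,Gamma)).
Gamma and Theta form a cherry on this tree, so they are sister taxa.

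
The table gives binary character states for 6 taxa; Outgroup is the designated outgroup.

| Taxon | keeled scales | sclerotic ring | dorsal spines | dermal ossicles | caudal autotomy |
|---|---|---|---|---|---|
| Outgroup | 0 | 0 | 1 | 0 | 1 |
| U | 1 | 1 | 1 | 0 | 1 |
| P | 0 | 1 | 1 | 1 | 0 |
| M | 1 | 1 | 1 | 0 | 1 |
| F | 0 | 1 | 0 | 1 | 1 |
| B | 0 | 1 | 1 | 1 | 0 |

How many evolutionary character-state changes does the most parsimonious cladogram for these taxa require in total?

Character polarity is set by the outgroup: the derived state is whichever differs from the outgroup's state, so for dorsal spines, caudal autotomy the derived state is '0', and for the remaining characters it is '1'.
keeled scales (derived state '1') is shared by M and U — a synapomorphy uniting that clade.
All ingroup taxa share the derived state '1' for sclerotic ring; it defines the ingroup but does not resolve relationships within it.
dorsal spines: derived state '0' in F only — an autapomorphy, so it tells us nothing about relationships among taxa.
Only B, F, and P show the derived state '1' for dermal ossicles, supporting them as a clade.
Only B and P show the derived state '0' for caudal autotomy, supporting them as a clade.
Most parsimonious ingroup topology: ((U,M),((P,B),F)).
Changes per character on this tree: keeled scales: 1; sclerotic ring: 1; dorsal spines: 1; dermal ossicles: 1; caudal autotomy: 1.
Total = 5.

5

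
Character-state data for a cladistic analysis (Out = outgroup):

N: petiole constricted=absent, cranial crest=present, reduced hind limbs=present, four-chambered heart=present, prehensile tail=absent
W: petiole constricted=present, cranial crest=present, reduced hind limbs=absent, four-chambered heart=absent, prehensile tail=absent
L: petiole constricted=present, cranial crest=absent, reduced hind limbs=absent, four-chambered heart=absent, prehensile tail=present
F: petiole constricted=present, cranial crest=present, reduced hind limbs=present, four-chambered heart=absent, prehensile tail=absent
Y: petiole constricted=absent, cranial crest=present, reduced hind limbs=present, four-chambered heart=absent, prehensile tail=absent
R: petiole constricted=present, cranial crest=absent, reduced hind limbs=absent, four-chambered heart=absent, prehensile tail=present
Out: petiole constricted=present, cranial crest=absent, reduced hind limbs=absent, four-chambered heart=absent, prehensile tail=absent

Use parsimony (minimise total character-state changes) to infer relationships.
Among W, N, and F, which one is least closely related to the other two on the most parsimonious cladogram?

Character polarity is set by the outgroup: the derived state is whichever differs from the outgroup's state, so for petiole constricted the derived state is 'absent', and for the remaining characters it is 'present'.
petiole constricted: derived state 'absent' in N and Y only — synapomorphy for {N, Y}.
Only F, N, W, and Y show the derived state 'present' for cranial crest, supporting them as a clade.
Only F, N, and Y show the derived state 'present' for reduced hind limbs, supporting them as a clade.
four-chambered heart (derived state 'present') is unique to N (autapomorphy; uninformative for grouping).
prehensile tail: derived state 'present' in L and R only — synapomorphy for {L, R}.
Most parsimonious ingroup topology: ((((N,Y),F),W),(R,L)).
F and N share a more recent common ancestor with each other than either does with W, so W is the least closely related of the three.

W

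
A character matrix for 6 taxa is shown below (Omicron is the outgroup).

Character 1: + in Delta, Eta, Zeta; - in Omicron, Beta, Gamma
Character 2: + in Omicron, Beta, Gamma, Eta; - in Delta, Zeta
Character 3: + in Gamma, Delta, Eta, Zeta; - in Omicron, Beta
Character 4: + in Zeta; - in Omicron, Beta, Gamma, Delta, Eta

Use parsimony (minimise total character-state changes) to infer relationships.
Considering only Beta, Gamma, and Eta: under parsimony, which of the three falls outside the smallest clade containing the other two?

Beta

Character polarity is set by the outgroup: the derived state is whichever differs from the outgroup's state, so for Character 2 the derived state is '-', and for the remaining characters it is '+'.
Only Delta, Eta, and Zeta show the derived state '+' for Character 1, supporting them as a clade.
Character 2: derived state '-' in Delta and Zeta only — synapomorphy for {Delta, Zeta}.
Character 3: derived state '+' in Delta, Eta, Gamma, and Zeta only — synapomorphy for {Delta, Eta, Gamma, Zeta}.
Character 4 (derived state '+') is unique to Zeta (autapomorphy; uninformative for grouping).
Most parsimonious ingroup topology: (Beta,(Gamma,((Delta,Zeta),Eta))).
Eta and Gamma share a more recent common ancestor with each other than either does with Beta, so Beta is the least closely related of the three.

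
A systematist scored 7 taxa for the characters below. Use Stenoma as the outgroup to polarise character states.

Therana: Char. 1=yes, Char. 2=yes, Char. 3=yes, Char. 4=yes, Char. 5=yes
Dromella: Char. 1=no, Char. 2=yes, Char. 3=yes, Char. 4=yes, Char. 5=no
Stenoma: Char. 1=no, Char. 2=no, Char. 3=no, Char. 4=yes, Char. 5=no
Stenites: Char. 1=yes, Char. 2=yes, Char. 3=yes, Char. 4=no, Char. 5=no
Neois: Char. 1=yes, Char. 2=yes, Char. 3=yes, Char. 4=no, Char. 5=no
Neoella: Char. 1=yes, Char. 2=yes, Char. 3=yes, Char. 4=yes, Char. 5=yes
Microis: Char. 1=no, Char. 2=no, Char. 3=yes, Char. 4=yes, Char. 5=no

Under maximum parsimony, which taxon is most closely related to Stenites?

Character polarity is set by the outgroup: the derived state is whichever differs from the outgroup's state, so for Char. 4 the derived state is 'no', and for the remaining characters it is 'yes'.
Char. 1 (derived state 'yes') is shared by Neoella, Neois, Stenites, and Therana — a synapomorphy uniting that clade.
Only Dromella, Neoella, Neois, Stenites, and Therana show the derived state 'yes' for Char. 2, supporting them as a clade.
Char. 3 (derived state 'yes') is shared by all ingroup taxa — unites the whole ingroup.
Char. 4: derived state 'no' in Neois and Stenites only — synapomorphy for {Neois, Stenites}.
Only Neoella and Therana show the derived state 'yes' for Char. 5, supporting them as a clade.
Most parsimonious ingroup topology: (Microis,(((Stenites,Neois),(Neoella,Therana)),Dromella)).
Stenites and Neois form a cherry on this tree, so they are sister taxa.

Neois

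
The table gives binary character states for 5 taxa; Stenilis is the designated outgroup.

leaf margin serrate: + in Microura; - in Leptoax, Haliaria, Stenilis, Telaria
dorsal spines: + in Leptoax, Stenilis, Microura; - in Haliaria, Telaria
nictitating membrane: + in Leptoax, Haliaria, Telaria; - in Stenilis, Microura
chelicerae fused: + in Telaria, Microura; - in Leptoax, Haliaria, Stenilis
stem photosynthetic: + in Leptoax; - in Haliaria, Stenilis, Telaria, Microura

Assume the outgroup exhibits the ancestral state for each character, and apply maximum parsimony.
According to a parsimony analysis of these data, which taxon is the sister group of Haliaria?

Character polarity is set by the outgroup: the derived state is whichever differs from the outgroup's state, so for dorsal spines the derived state is '-', and for the remaining characters it is '+'.
leaf margin serrate: derived state '+' in Microura only — an autapomorphy, so it tells us nothing about relationships among taxa.
dorsal spines: derived state '-' in Haliaria and Telaria only — synapomorphy for {Haliaria, Telaria}.
Only Haliaria, Leptoax, and Telaria show the derived state '+' for nictitating membrane, supporting them as a clade.
chelicerae fused (state '+') occurs in Microura and Telaria but conflicts with the nesting implied by the other characters — most parsimoniously interpreted as homoplasy.
stem photosynthetic: derived state '+' in Leptoax only — an autapomorphy, so it tells us nothing about relationships among taxa.
Most parsimonious ingroup topology: (Microura,((Haliaria,Telaria),Leptoax)).
Haliaria and Telaria form a cherry on this tree, so they are sister taxa.

Telaria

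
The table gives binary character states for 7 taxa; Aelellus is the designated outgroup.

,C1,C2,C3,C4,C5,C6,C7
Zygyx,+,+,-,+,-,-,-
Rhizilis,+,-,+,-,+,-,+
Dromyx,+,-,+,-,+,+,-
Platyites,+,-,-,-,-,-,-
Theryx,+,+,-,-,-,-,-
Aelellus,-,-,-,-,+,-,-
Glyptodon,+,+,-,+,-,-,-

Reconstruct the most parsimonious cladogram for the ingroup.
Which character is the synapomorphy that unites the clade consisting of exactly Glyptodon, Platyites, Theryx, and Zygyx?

C5

Character polarity is set by the outgroup: the derived state is whichever differs from the outgroup's state, so for C5 the derived state is '-', and for the remaining characters it is '+'.
C1 (derived state '+') is shared by all ingroup taxa — unites the whole ingroup.
Only Glyptodon, Theryx, and Zygyx show the derived state '+' for C2, supporting them as a clade.
Only Dromyx and Rhizilis show the derived state '+' for C3, supporting them as a clade.
Only Glyptodon and Zygyx show the derived state '+' for C4, supporting them as a clade.
C5 (derived state '-') is shared by Glyptodon, Platyites, Theryx, and Zygyx — a synapomorphy uniting that clade.
C6: derived state '+' in Dromyx only — an autapomorphy, so it tells us nothing about relationships among taxa.
C7: derived state '+' in Rhizilis only — an autapomorphy, so it tells us nothing about relationships among taxa.
Most parsimonious ingroup topology: ((((Glyptodon,Zygyx),Theryx),Platyites),(Dromyx,Rhizilis)).
The clade {Glyptodon, Platyites, Theryx, Zygyx} is supported by C5: its derived state '-' occurs in exactly those taxa and in no other taxon (including the outgroup).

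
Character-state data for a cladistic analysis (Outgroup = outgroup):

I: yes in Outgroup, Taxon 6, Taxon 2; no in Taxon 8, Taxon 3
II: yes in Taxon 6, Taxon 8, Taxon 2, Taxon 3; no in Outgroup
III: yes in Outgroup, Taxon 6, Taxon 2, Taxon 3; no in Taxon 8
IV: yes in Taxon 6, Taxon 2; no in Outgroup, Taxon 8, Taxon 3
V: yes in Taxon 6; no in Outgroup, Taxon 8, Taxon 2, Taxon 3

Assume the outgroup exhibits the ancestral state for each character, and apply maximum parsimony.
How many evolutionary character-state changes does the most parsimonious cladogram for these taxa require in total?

5

Character polarity is set by the outgroup: the derived state is whichever differs from the outgroup's state, so for I, III the derived state is 'no', and for the remaining characters it is 'yes'.
I (derived state 'no') is shared by Taxon 3 and Taxon 8 — a synapomorphy uniting that clade.
All ingroup taxa share the derived state 'yes' for II; it defines the ingroup but does not resolve relationships within it.
III: derived state 'no' in Taxon 8 only — an autapomorphy, so it tells us nothing about relationships among taxa.
IV (derived state 'yes') is shared by Taxon 2 and Taxon 6 — a synapomorphy uniting that clade.
V: derived state 'yes' in Taxon 6 only — an autapomorphy, so it tells us nothing about relationships among taxa.
Most parsimonious ingroup topology: ((Taxon 6,Taxon 2),(Taxon 8,Taxon 3)).
Changes per character on this tree: I: 1; II: 1; III: 1; IV: 1; V: 1.
Total = 5.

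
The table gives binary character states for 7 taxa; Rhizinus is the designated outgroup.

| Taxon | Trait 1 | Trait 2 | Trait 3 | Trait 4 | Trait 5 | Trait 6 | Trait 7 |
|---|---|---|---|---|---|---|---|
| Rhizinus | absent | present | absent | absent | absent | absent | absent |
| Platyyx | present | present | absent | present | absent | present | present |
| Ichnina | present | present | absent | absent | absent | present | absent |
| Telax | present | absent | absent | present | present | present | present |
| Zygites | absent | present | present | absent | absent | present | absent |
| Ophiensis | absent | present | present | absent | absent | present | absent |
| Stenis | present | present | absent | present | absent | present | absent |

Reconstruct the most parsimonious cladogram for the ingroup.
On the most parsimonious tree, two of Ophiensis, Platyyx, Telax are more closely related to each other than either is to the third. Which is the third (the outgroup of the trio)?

Ophiensis

Character polarity is set by the outgroup: the derived state is whichever differs from the outgroup's state, so for Trait 2 the derived state is 'absent', and for the remaining characters it is 'present'.
Trait 1: derived state 'present' in Ichnina, Platyyx, Stenis, and Telax only — synapomorphy for {Ichnina, Platyyx, Stenis, Telax}.
Trait 2: derived state 'absent' in Telax only — an autapomorphy, so it tells us nothing about relationships among taxa.
Trait 3 (derived state 'present') is shared by Ophiensis and Zygites — a synapomorphy uniting that clade.
Only Platyyx, Stenis, and Telax show the derived state 'present' for Trait 4, supporting them as a clade.
Trait 5 (derived state 'present') is unique to Telax (autapomorphy; uninformative for grouping).
All ingroup taxa share the derived state 'present' for Trait 6; it defines the ingroup but does not resolve relationships within it.
Only Platyyx and Telax show the derived state 'present' for Trait 7, supporting them as a clade.
Most parsimonious ingroup topology: ((((Platyyx,Telax),Stenis),Ichnina),(Zygites,Ophiensis)).
Platyyx and Telax share a more recent common ancestor with each other than either does with Ophiensis, so Ophiensis is the least closely related of the three.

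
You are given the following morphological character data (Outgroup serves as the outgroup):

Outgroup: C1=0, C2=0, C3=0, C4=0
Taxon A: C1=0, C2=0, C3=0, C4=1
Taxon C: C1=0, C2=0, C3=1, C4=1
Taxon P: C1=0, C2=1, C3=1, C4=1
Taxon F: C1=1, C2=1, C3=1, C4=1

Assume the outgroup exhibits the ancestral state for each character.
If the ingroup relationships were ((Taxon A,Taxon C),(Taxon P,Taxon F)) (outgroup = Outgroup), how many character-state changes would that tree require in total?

5

Map each character onto ((Taxon A,Taxon C),(Taxon P,Taxon F)) (rooted by Outgroup) and count the minimum state changes it requires (Fitch parsimony):
C1: 1; C2: 1; C3: 2; C4: 1.
Total tree length = 5.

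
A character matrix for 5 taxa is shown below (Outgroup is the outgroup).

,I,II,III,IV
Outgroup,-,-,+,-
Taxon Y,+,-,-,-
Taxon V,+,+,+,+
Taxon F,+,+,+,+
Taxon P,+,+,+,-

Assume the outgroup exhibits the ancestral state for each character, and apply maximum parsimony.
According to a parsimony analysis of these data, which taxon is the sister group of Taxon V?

Taxon F

Character polarity is set by the outgroup: the derived state is whichever differs from the outgroup's state, so for III the derived state is '-', and for the remaining characters it is '+'.
I (derived state '+') is shared by all ingroup taxa — unites the whole ingroup.
II (derived state '+') is shared by Taxon F, Taxon P, and Taxon V — a synapomorphy uniting that clade.
III: derived state '-' in Taxon Y only — an autapomorphy, so it tells us nothing about relationships among taxa.
IV: derived state '+' in Taxon F and Taxon V only — synapomorphy for {Taxon F, Taxon V}.
Most parsimonious ingroup topology: (Taxon Y,((Taxon V,Taxon F),Taxon P)).
Taxon V and Taxon F form a cherry on this tree, so they are sister taxa.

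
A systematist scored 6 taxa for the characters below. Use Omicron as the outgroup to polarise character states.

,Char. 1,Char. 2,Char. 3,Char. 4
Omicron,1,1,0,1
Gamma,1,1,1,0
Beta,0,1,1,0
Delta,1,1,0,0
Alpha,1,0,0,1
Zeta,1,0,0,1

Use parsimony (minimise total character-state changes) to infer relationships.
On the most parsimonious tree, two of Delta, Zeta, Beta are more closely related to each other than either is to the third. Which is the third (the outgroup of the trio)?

Character polarity is set by the outgroup: the derived state is whichever differs from the outgroup's state, so for Char. 1, Char. 2, Char. 4 the derived state is '0', and for the remaining characters it is '1'.
Char. 1 (derived state '0') is unique to Beta (autapomorphy; uninformative for grouping).
Char. 2: derived state '0' in Alpha and Zeta only — synapomorphy for {Alpha, Zeta}.
Char. 3 (derived state '1') is shared by Beta and Gamma — a synapomorphy uniting that clade.
Char. 4: derived state '0' in Beta, Delta, and Gamma only — synapomorphy for {Beta, Delta, Gamma}.
Most parsimonious ingroup topology: (((Gamma,Beta),Delta),(Alpha,Zeta)).
Beta and Delta share a more recent common ancestor with each other than either does with Zeta, so Zeta is the least closely related of the three.

Zeta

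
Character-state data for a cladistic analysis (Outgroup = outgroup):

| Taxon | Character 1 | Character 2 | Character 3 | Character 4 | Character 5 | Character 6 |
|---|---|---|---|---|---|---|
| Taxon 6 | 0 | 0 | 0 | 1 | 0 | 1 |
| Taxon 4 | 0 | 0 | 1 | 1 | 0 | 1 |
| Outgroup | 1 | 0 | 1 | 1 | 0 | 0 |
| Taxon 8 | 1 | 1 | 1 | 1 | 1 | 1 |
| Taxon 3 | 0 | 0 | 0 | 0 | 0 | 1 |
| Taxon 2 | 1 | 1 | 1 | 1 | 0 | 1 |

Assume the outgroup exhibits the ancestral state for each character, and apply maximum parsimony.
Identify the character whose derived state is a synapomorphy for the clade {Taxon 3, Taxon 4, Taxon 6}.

Character polarity is set by the outgroup: the derived state is whichever differs from the outgroup's state, so for Character 1, Character 3, Character 4 the derived state is '0', and for the remaining characters it is '1'.
Only Taxon 3, Taxon 4, and Taxon 6 show the derived state '0' for Character 1, supporting them as a clade.
Character 2: derived state '1' in Taxon 2 and Taxon 8 only — synapomorphy for {Taxon 2, Taxon 8}.
Only Taxon 3 and Taxon 6 show the derived state '0' for Character 3, supporting them as a clade.
Character 4 (derived state '0') is unique to Taxon 3 (autapomorphy; uninformative for grouping).
Character 5: derived state '1' in Taxon 8 only — an autapomorphy, so it tells us nothing about relationships among taxa.
Character 6 (derived state '1') is shared by all ingroup taxa — unites the whole ingroup.
Most parsimonious ingroup topology: ((Taxon 4,(Taxon 6,Taxon 3)),(Taxon 8,Taxon 2)).
The clade {Taxon 3, Taxon 4, Taxon 6} is supported by Character 1: its derived state '0' occurs in exactly those taxa and in no other taxon (including the outgroup).

Character 1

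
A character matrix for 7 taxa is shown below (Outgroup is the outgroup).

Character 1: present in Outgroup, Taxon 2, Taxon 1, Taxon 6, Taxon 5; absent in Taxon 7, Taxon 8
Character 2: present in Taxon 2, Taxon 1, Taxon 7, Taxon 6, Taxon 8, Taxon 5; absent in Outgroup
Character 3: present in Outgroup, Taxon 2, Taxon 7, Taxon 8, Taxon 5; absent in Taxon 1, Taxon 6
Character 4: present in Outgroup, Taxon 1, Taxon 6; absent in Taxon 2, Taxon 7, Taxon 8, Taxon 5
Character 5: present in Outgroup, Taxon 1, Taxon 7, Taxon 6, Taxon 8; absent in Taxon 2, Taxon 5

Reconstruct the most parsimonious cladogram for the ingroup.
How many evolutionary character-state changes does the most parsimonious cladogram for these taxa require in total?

Character polarity is set by the outgroup: the derived state is whichever differs from the outgroup's state, so for Character 1, Character 3, Character 4, Character 5 the derived state is 'absent', and for the remaining characters it is 'present'.
Character 1: derived state 'absent' in Taxon 7 and Taxon 8 only — synapomorphy for {Taxon 7, Taxon 8}.
Character 2 (derived state 'present') is shared by all ingroup taxa — unites the whole ingroup.
Character 3: derived state 'absent' in Taxon 1 and Taxon 6 only — synapomorphy for {Taxon 1, Taxon 6}.
Only Taxon 2, Taxon 5, Taxon 7, and Taxon 8 show the derived state 'absent' for Character 4, supporting them as a clade.
Character 5: derived state 'absent' in Taxon 2 and Taxon 5 only — synapomorphy for {Taxon 2, Taxon 5}.
Most parsimonious ingroup topology: (((Taxon 2,Taxon 5),(Taxon 7,Taxon 8)),(Taxon 1,Taxon 6)).
Changes per character on this tree: Character 1: 1; Character 2: 1; Character 3: 1; Character 4: 1; Character 5: 1.
Total = 5.

5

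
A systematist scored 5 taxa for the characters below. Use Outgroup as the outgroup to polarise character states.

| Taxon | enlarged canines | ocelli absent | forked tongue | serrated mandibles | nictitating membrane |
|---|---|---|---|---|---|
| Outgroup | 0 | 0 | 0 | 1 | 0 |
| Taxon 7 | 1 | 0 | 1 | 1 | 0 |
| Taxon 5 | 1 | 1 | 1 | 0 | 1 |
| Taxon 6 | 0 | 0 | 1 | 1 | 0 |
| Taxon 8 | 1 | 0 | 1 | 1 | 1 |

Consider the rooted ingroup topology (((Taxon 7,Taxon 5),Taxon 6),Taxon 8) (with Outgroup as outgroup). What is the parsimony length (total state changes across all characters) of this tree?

Map each character onto (((Taxon 7,Taxon 5),Taxon 6),Taxon 8) (rooted by Outgroup) and count the minimum state changes it requires (Fitch parsimony):
enlarged canines: 2; ocelli absent: 1; forked tongue: 1; serrated mandibles: 1; nictitating membrane: 2.
Total tree length = 7.

7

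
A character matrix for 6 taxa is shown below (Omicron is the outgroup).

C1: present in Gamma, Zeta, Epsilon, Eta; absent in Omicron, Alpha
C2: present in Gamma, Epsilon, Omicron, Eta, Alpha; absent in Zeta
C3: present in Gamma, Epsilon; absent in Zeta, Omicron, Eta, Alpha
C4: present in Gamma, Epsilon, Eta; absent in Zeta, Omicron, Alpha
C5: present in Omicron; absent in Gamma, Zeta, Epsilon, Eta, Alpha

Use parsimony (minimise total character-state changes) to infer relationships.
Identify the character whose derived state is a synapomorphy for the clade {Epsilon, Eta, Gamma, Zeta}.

C1

Character polarity is set by the outgroup: the derived state is whichever differs from the outgroup's state, so for C2, C5 the derived state is 'absent', and for the remaining characters it is 'present'.
C1 (derived state 'present') is shared by Epsilon, Eta, Gamma, and Zeta — a synapomorphy uniting that clade.
C2 (derived state 'absent') is unique to Zeta (autapomorphy; uninformative for grouping).
C3: derived state 'present' in Epsilon and Gamma only — synapomorphy for {Epsilon, Gamma}.
C4: derived state 'present' in Epsilon, Eta, and Gamma only — synapomorphy for {Epsilon, Eta, Gamma}.
All ingroup taxa share the derived state 'absent' for C5; it defines the ingroup but does not resolve relationships within it.
Most parsimonious ingroup topology: ((Zeta,((Gamma,Epsilon),Eta)),Alpha).
The clade {Epsilon, Eta, Gamma, Zeta} is supported by C1: its derived state 'present' occurs in exactly those taxa and in no other taxon (including the outgroup).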